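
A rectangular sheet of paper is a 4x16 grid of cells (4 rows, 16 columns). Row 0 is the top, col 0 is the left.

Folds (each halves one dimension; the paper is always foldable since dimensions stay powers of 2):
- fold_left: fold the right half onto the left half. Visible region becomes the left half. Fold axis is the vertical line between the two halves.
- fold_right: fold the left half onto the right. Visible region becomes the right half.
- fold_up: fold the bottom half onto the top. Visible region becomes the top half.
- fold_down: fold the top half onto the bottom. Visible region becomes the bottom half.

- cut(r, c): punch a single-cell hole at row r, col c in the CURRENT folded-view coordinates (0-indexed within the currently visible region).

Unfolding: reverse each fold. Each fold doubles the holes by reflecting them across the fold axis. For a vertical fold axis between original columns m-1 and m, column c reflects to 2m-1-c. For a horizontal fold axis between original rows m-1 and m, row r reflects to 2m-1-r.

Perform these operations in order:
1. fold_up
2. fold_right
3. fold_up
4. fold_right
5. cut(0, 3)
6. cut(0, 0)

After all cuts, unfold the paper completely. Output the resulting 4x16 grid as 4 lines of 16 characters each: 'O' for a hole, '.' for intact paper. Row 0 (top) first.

Answer: O..OO..OO..OO..O
O..OO..OO..OO..O
O..OO..OO..OO..O
O..OO..OO..OO..O

Derivation:
Op 1 fold_up: fold axis h@2; visible region now rows[0,2) x cols[0,16) = 2x16
Op 2 fold_right: fold axis v@8; visible region now rows[0,2) x cols[8,16) = 2x8
Op 3 fold_up: fold axis h@1; visible region now rows[0,1) x cols[8,16) = 1x8
Op 4 fold_right: fold axis v@12; visible region now rows[0,1) x cols[12,16) = 1x4
Op 5 cut(0, 3): punch at orig (0,15); cuts so far [(0, 15)]; region rows[0,1) x cols[12,16) = 1x4
Op 6 cut(0, 0): punch at orig (0,12); cuts so far [(0, 12), (0, 15)]; region rows[0,1) x cols[12,16) = 1x4
Unfold 1 (reflect across v@12): 4 holes -> [(0, 8), (0, 11), (0, 12), (0, 15)]
Unfold 2 (reflect across h@1): 8 holes -> [(0, 8), (0, 11), (0, 12), (0, 15), (1, 8), (1, 11), (1, 12), (1, 15)]
Unfold 3 (reflect across v@8): 16 holes -> [(0, 0), (0, 3), (0, 4), (0, 7), (0, 8), (0, 11), (0, 12), (0, 15), (1, 0), (1, 3), (1, 4), (1, 7), (1, 8), (1, 11), (1, 12), (1, 15)]
Unfold 4 (reflect across h@2): 32 holes -> [(0, 0), (0, 3), (0, 4), (0, 7), (0, 8), (0, 11), (0, 12), (0, 15), (1, 0), (1, 3), (1, 4), (1, 7), (1, 8), (1, 11), (1, 12), (1, 15), (2, 0), (2, 3), (2, 4), (2, 7), (2, 8), (2, 11), (2, 12), (2, 15), (3, 0), (3, 3), (3, 4), (3, 7), (3, 8), (3, 11), (3, 12), (3, 15)]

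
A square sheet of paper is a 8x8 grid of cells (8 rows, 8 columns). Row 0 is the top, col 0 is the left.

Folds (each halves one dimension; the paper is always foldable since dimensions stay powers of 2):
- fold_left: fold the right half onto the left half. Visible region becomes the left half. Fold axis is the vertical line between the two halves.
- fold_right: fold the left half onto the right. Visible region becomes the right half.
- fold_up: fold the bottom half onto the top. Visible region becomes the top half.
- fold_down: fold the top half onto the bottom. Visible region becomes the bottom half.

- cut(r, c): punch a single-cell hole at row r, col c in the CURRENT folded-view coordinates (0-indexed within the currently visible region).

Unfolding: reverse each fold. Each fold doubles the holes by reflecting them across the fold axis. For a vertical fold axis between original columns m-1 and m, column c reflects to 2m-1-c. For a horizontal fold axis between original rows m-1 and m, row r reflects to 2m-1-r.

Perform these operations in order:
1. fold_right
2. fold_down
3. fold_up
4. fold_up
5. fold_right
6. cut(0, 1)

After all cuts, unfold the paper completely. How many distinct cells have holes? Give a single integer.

Answer: 32

Derivation:
Op 1 fold_right: fold axis v@4; visible region now rows[0,8) x cols[4,8) = 8x4
Op 2 fold_down: fold axis h@4; visible region now rows[4,8) x cols[4,8) = 4x4
Op 3 fold_up: fold axis h@6; visible region now rows[4,6) x cols[4,8) = 2x4
Op 4 fold_up: fold axis h@5; visible region now rows[4,5) x cols[4,8) = 1x4
Op 5 fold_right: fold axis v@6; visible region now rows[4,5) x cols[6,8) = 1x2
Op 6 cut(0, 1): punch at orig (4,7); cuts so far [(4, 7)]; region rows[4,5) x cols[6,8) = 1x2
Unfold 1 (reflect across v@6): 2 holes -> [(4, 4), (4, 7)]
Unfold 2 (reflect across h@5): 4 holes -> [(4, 4), (4, 7), (5, 4), (5, 7)]
Unfold 3 (reflect across h@6): 8 holes -> [(4, 4), (4, 7), (5, 4), (5, 7), (6, 4), (6, 7), (7, 4), (7, 7)]
Unfold 4 (reflect across h@4): 16 holes -> [(0, 4), (0, 7), (1, 4), (1, 7), (2, 4), (2, 7), (3, 4), (3, 7), (4, 4), (4, 7), (5, 4), (5, 7), (6, 4), (6, 7), (7, 4), (7, 7)]
Unfold 5 (reflect across v@4): 32 holes -> [(0, 0), (0, 3), (0, 4), (0, 7), (1, 0), (1, 3), (1, 4), (1, 7), (2, 0), (2, 3), (2, 4), (2, 7), (3, 0), (3, 3), (3, 4), (3, 7), (4, 0), (4, 3), (4, 4), (4, 7), (5, 0), (5, 3), (5, 4), (5, 7), (6, 0), (6, 3), (6, 4), (6, 7), (7, 0), (7, 3), (7, 4), (7, 7)]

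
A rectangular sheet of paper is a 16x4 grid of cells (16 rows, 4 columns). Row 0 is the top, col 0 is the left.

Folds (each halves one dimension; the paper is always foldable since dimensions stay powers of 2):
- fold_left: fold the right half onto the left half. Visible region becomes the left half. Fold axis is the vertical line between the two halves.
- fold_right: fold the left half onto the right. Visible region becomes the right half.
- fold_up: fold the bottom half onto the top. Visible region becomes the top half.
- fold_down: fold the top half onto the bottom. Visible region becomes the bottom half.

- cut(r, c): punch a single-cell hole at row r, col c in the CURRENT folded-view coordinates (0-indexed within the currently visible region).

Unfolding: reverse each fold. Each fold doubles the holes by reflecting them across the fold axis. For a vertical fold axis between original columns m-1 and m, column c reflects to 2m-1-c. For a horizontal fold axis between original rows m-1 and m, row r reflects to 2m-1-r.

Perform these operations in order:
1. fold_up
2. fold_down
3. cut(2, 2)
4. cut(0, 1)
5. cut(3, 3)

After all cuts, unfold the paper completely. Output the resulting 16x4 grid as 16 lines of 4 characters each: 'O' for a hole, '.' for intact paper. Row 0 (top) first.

Op 1 fold_up: fold axis h@8; visible region now rows[0,8) x cols[0,4) = 8x4
Op 2 fold_down: fold axis h@4; visible region now rows[4,8) x cols[0,4) = 4x4
Op 3 cut(2, 2): punch at orig (6,2); cuts so far [(6, 2)]; region rows[4,8) x cols[0,4) = 4x4
Op 4 cut(0, 1): punch at orig (4,1); cuts so far [(4, 1), (6, 2)]; region rows[4,8) x cols[0,4) = 4x4
Op 5 cut(3, 3): punch at orig (7,3); cuts so far [(4, 1), (6, 2), (7, 3)]; region rows[4,8) x cols[0,4) = 4x4
Unfold 1 (reflect across h@4): 6 holes -> [(0, 3), (1, 2), (3, 1), (4, 1), (6, 2), (7, 3)]
Unfold 2 (reflect across h@8): 12 holes -> [(0, 3), (1, 2), (3, 1), (4, 1), (6, 2), (7, 3), (8, 3), (9, 2), (11, 1), (12, 1), (14, 2), (15, 3)]

Answer: ...O
..O.
....
.O..
.O..
....
..O.
...O
...O
..O.
....
.O..
.O..
....
..O.
...O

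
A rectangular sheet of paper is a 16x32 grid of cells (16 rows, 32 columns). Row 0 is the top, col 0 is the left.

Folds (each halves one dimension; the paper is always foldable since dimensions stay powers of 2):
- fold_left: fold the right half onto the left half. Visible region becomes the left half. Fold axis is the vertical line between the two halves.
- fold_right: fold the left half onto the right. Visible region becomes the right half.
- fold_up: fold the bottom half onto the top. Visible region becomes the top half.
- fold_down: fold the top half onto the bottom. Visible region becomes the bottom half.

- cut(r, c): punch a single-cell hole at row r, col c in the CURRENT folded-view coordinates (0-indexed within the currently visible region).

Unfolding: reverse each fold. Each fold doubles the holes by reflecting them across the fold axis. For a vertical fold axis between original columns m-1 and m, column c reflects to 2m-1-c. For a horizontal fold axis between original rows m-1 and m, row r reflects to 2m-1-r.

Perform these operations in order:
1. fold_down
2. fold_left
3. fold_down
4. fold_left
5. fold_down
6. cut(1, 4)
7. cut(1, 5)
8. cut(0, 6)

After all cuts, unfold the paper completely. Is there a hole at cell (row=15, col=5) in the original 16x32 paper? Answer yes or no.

Answer: yes

Derivation:
Op 1 fold_down: fold axis h@8; visible region now rows[8,16) x cols[0,32) = 8x32
Op 2 fold_left: fold axis v@16; visible region now rows[8,16) x cols[0,16) = 8x16
Op 3 fold_down: fold axis h@12; visible region now rows[12,16) x cols[0,16) = 4x16
Op 4 fold_left: fold axis v@8; visible region now rows[12,16) x cols[0,8) = 4x8
Op 5 fold_down: fold axis h@14; visible region now rows[14,16) x cols[0,8) = 2x8
Op 6 cut(1, 4): punch at orig (15,4); cuts so far [(15, 4)]; region rows[14,16) x cols[0,8) = 2x8
Op 7 cut(1, 5): punch at orig (15,5); cuts so far [(15, 4), (15, 5)]; region rows[14,16) x cols[0,8) = 2x8
Op 8 cut(0, 6): punch at orig (14,6); cuts so far [(14, 6), (15, 4), (15, 5)]; region rows[14,16) x cols[0,8) = 2x8
Unfold 1 (reflect across h@14): 6 holes -> [(12, 4), (12, 5), (13, 6), (14, 6), (15, 4), (15, 5)]
Unfold 2 (reflect across v@8): 12 holes -> [(12, 4), (12, 5), (12, 10), (12, 11), (13, 6), (13, 9), (14, 6), (14, 9), (15, 4), (15, 5), (15, 10), (15, 11)]
Unfold 3 (reflect across h@12): 24 holes -> [(8, 4), (8, 5), (8, 10), (8, 11), (9, 6), (9, 9), (10, 6), (10, 9), (11, 4), (11, 5), (11, 10), (11, 11), (12, 4), (12, 5), (12, 10), (12, 11), (13, 6), (13, 9), (14, 6), (14, 9), (15, 4), (15, 5), (15, 10), (15, 11)]
Unfold 4 (reflect across v@16): 48 holes -> [(8, 4), (8, 5), (8, 10), (8, 11), (8, 20), (8, 21), (8, 26), (8, 27), (9, 6), (9, 9), (9, 22), (9, 25), (10, 6), (10, 9), (10, 22), (10, 25), (11, 4), (11, 5), (11, 10), (11, 11), (11, 20), (11, 21), (11, 26), (11, 27), (12, 4), (12, 5), (12, 10), (12, 11), (12, 20), (12, 21), (12, 26), (12, 27), (13, 6), (13, 9), (13, 22), (13, 25), (14, 6), (14, 9), (14, 22), (14, 25), (15, 4), (15, 5), (15, 10), (15, 11), (15, 20), (15, 21), (15, 26), (15, 27)]
Unfold 5 (reflect across h@8): 96 holes -> [(0, 4), (0, 5), (0, 10), (0, 11), (0, 20), (0, 21), (0, 26), (0, 27), (1, 6), (1, 9), (1, 22), (1, 25), (2, 6), (2, 9), (2, 22), (2, 25), (3, 4), (3, 5), (3, 10), (3, 11), (3, 20), (3, 21), (3, 26), (3, 27), (4, 4), (4, 5), (4, 10), (4, 11), (4, 20), (4, 21), (4, 26), (4, 27), (5, 6), (5, 9), (5, 22), (5, 25), (6, 6), (6, 9), (6, 22), (6, 25), (7, 4), (7, 5), (7, 10), (7, 11), (7, 20), (7, 21), (7, 26), (7, 27), (8, 4), (8, 5), (8, 10), (8, 11), (8, 20), (8, 21), (8, 26), (8, 27), (9, 6), (9, 9), (9, 22), (9, 25), (10, 6), (10, 9), (10, 22), (10, 25), (11, 4), (11, 5), (11, 10), (11, 11), (11, 20), (11, 21), (11, 26), (11, 27), (12, 4), (12, 5), (12, 10), (12, 11), (12, 20), (12, 21), (12, 26), (12, 27), (13, 6), (13, 9), (13, 22), (13, 25), (14, 6), (14, 9), (14, 22), (14, 25), (15, 4), (15, 5), (15, 10), (15, 11), (15, 20), (15, 21), (15, 26), (15, 27)]
Holes: [(0, 4), (0, 5), (0, 10), (0, 11), (0, 20), (0, 21), (0, 26), (0, 27), (1, 6), (1, 9), (1, 22), (1, 25), (2, 6), (2, 9), (2, 22), (2, 25), (3, 4), (3, 5), (3, 10), (3, 11), (3, 20), (3, 21), (3, 26), (3, 27), (4, 4), (4, 5), (4, 10), (4, 11), (4, 20), (4, 21), (4, 26), (4, 27), (5, 6), (5, 9), (5, 22), (5, 25), (6, 6), (6, 9), (6, 22), (6, 25), (7, 4), (7, 5), (7, 10), (7, 11), (7, 20), (7, 21), (7, 26), (7, 27), (8, 4), (8, 5), (8, 10), (8, 11), (8, 20), (8, 21), (8, 26), (8, 27), (9, 6), (9, 9), (9, 22), (9, 25), (10, 6), (10, 9), (10, 22), (10, 25), (11, 4), (11, 5), (11, 10), (11, 11), (11, 20), (11, 21), (11, 26), (11, 27), (12, 4), (12, 5), (12, 10), (12, 11), (12, 20), (12, 21), (12, 26), (12, 27), (13, 6), (13, 9), (13, 22), (13, 25), (14, 6), (14, 9), (14, 22), (14, 25), (15, 4), (15, 5), (15, 10), (15, 11), (15, 20), (15, 21), (15, 26), (15, 27)]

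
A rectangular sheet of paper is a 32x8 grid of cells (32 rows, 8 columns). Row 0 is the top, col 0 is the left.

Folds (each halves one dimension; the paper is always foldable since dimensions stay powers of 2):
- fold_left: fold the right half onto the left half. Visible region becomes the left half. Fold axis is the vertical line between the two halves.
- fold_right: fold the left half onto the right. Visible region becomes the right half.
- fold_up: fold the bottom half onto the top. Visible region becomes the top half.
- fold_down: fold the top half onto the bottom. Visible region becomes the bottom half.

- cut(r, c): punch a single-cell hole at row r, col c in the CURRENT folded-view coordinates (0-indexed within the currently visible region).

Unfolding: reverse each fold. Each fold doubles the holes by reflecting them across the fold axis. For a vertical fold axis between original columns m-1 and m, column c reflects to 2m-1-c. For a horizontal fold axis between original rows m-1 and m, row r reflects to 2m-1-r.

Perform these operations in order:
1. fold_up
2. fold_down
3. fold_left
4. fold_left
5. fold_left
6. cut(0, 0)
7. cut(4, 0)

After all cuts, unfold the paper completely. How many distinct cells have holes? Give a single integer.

Op 1 fold_up: fold axis h@16; visible region now rows[0,16) x cols[0,8) = 16x8
Op 2 fold_down: fold axis h@8; visible region now rows[8,16) x cols[0,8) = 8x8
Op 3 fold_left: fold axis v@4; visible region now rows[8,16) x cols[0,4) = 8x4
Op 4 fold_left: fold axis v@2; visible region now rows[8,16) x cols[0,2) = 8x2
Op 5 fold_left: fold axis v@1; visible region now rows[8,16) x cols[0,1) = 8x1
Op 6 cut(0, 0): punch at orig (8,0); cuts so far [(8, 0)]; region rows[8,16) x cols[0,1) = 8x1
Op 7 cut(4, 0): punch at orig (12,0); cuts so far [(8, 0), (12, 0)]; region rows[8,16) x cols[0,1) = 8x1
Unfold 1 (reflect across v@1): 4 holes -> [(8, 0), (8, 1), (12, 0), (12, 1)]
Unfold 2 (reflect across v@2): 8 holes -> [(8, 0), (8, 1), (8, 2), (8, 3), (12, 0), (12, 1), (12, 2), (12, 3)]
Unfold 3 (reflect across v@4): 16 holes -> [(8, 0), (8, 1), (8, 2), (8, 3), (8, 4), (8, 5), (8, 6), (8, 7), (12, 0), (12, 1), (12, 2), (12, 3), (12, 4), (12, 5), (12, 6), (12, 7)]
Unfold 4 (reflect across h@8): 32 holes -> [(3, 0), (3, 1), (3, 2), (3, 3), (3, 4), (3, 5), (3, 6), (3, 7), (7, 0), (7, 1), (7, 2), (7, 3), (7, 4), (7, 5), (7, 6), (7, 7), (8, 0), (8, 1), (8, 2), (8, 3), (8, 4), (8, 5), (8, 6), (8, 7), (12, 0), (12, 1), (12, 2), (12, 3), (12, 4), (12, 5), (12, 6), (12, 7)]
Unfold 5 (reflect across h@16): 64 holes -> [(3, 0), (3, 1), (3, 2), (3, 3), (3, 4), (3, 5), (3, 6), (3, 7), (7, 0), (7, 1), (7, 2), (7, 3), (7, 4), (7, 5), (7, 6), (7, 7), (8, 0), (8, 1), (8, 2), (8, 3), (8, 4), (8, 5), (8, 6), (8, 7), (12, 0), (12, 1), (12, 2), (12, 3), (12, 4), (12, 5), (12, 6), (12, 7), (19, 0), (19, 1), (19, 2), (19, 3), (19, 4), (19, 5), (19, 6), (19, 7), (23, 0), (23, 1), (23, 2), (23, 3), (23, 4), (23, 5), (23, 6), (23, 7), (24, 0), (24, 1), (24, 2), (24, 3), (24, 4), (24, 5), (24, 6), (24, 7), (28, 0), (28, 1), (28, 2), (28, 3), (28, 4), (28, 5), (28, 6), (28, 7)]

Answer: 64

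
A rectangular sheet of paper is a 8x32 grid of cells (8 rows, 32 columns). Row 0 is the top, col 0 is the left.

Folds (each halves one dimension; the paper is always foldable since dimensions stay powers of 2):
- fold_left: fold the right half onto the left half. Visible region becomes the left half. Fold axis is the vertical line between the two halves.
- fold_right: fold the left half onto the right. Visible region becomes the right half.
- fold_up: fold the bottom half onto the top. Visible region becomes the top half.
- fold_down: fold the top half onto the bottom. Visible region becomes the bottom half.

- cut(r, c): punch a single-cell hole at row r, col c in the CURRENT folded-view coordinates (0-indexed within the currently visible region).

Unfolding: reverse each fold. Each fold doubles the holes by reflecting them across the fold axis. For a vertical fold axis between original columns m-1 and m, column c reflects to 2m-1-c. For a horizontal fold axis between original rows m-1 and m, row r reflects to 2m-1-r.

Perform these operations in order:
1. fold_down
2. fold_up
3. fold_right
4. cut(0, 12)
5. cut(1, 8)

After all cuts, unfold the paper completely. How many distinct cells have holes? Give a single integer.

Op 1 fold_down: fold axis h@4; visible region now rows[4,8) x cols[0,32) = 4x32
Op 2 fold_up: fold axis h@6; visible region now rows[4,6) x cols[0,32) = 2x32
Op 3 fold_right: fold axis v@16; visible region now rows[4,6) x cols[16,32) = 2x16
Op 4 cut(0, 12): punch at orig (4,28); cuts so far [(4, 28)]; region rows[4,6) x cols[16,32) = 2x16
Op 5 cut(1, 8): punch at orig (5,24); cuts so far [(4, 28), (5, 24)]; region rows[4,6) x cols[16,32) = 2x16
Unfold 1 (reflect across v@16): 4 holes -> [(4, 3), (4, 28), (5, 7), (5, 24)]
Unfold 2 (reflect across h@6): 8 holes -> [(4, 3), (4, 28), (5, 7), (5, 24), (6, 7), (6, 24), (7, 3), (7, 28)]
Unfold 3 (reflect across h@4): 16 holes -> [(0, 3), (0, 28), (1, 7), (1, 24), (2, 7), (2, 24), (3, 3), (3, 28), (4, 3), (4, 28), (5, 7), (5, 24), (6, 7), (6, 24), (7, 3), (7, 28)]

Answer: 16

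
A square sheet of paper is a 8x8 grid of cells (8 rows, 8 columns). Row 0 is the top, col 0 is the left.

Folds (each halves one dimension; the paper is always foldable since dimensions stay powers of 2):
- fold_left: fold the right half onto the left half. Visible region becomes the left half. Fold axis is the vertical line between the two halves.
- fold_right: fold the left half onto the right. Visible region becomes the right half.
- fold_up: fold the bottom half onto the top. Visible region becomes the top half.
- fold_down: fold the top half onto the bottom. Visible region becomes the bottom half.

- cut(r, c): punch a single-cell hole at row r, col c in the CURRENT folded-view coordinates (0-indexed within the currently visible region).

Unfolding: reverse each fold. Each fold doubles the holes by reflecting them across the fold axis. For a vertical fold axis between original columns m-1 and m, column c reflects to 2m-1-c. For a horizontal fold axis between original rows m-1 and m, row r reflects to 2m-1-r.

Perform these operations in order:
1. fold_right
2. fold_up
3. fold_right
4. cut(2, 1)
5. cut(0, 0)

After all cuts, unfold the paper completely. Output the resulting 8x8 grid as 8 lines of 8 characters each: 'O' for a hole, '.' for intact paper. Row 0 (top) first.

Op 1 fold_right: fold axis v@4; visible region now rows[0,8) x cols[4,8) = 8x4
Op 2 fold_up: fold axis h@4; visible region now rows[0,4) x cols[4,8) = 4x4
Op 3 fold_right: fold axis v@6; visible region now rows[0,4) x cols[6,8) = 4x2
Op 4 cut(2, 1): punch at orig (2,7); cuts so far [(2, 7)]; region rows[0,4) x cols[6,8) = 4x2
Op 5 cut(0, 0): punch at orig (0,6); cuts so far [(0, 6), (2, 7)]; region rows[0,4) x cols[6,8) = 4x2
Unfold 1 (reflect across v@6): 4 holes -> [(0, 5), (0, 6), (2, 4), (2, 7)]
Unfold 2 (reflect across h@4): 8 holes -> [(0, 5), (0, 6), (2, 4), (2, 7), (5, 4), (5, 7), (7, 5), (7, 6)]
Unfold 3 (reflect across v@4): 16 holes -> [(0, 1), (0, 2), (0, 5), (0, 6), (2, 0), (2, 3), (2, 4), (2, 7), (5, 0), (5, 3), (5, 4), (5, 7), (7, 1), (7, 2), (7, 5), (7, 6)]

Answer: .OO..OO.
........
O..OO..O
........
........
O..OO..O
........
.OO..OO.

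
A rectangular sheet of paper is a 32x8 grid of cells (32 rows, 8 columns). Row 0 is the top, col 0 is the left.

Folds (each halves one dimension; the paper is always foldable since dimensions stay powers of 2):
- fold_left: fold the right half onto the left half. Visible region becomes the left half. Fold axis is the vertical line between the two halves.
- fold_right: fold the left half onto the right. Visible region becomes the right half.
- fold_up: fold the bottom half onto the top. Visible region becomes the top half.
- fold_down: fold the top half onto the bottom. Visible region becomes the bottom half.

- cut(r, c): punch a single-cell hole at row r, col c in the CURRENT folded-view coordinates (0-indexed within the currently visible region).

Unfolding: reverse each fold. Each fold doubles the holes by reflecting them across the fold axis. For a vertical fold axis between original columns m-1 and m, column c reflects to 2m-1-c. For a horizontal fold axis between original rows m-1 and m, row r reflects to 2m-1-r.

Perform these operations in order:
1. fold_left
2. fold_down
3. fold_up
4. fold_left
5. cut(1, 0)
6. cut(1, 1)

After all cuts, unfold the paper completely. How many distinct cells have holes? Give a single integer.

Answer: 32

Derivation:
Op 1 fold_left: fold axis v@4; visible region now rows[0,32) x cols[0,4) = 32x4
Op 2 fold_down: fold axis h@16; visible region now rows[16,32) x cols[0,4) = 16x4
Op 3 fold_up: fold axis h@24; visible region now rows[16,24) x cols[0,4) = 8x4
Op 4 fold_left: fold axis v@2; visible region now rows[16,24) x cols[0,2) = 8x2
Op 5 cut(1, 0): punch at orig (17,0); cuts so far [(17, 0)]; region rows[16,24) x cols[0,2) = 8x2
Op 6 cut(1, 1): punch at orig (17,1); cuts so far [(17, 0), (17, 1)]; region rows[16,24) x cols[0,2) = 8x2
Unfold 1 (reflect across v@2): 4 holes -> [(17, 0), (17, 1), (17, 2), (17, 3)]
Unfold 2 (reflect across h@24): 8 holes -> [(17, 0), (17, 1), (17, 2), (17, 3), (30, 0), (30, 1), (30, 2), (30, 3)]
Unfold 3 (reflect across h@16): 16 holes -> [(1, 0), (1, 1), (1, 2), (1, 3), (14, 0), (14, 1), (14, 2), (14, 3), (17, 0), (17, 1), (17, 2), (17, 3), (30, 0), (30, 1), (30, 2), (30, 3)]
Unfold 4 (reflect across v@4): 32 holes -> [(1, 0), (1, 1), (1, 2), (1, 3), (1, 4), (1, 5), (1, 6), (1, 7), (14, 0), (14, 1), (14, 2), (14, 3), (14, 4), (14, 5), (14, 6), (14, 7), (17, 0), (17, 1), (17, 2), (17, 3), (17, 4), (17, 5), (17, 6), (17, 7), (30, 0), (30, 1), (30, 2), (30, 3), (30, 4), (30, 5), (30, 6), (30, 7)]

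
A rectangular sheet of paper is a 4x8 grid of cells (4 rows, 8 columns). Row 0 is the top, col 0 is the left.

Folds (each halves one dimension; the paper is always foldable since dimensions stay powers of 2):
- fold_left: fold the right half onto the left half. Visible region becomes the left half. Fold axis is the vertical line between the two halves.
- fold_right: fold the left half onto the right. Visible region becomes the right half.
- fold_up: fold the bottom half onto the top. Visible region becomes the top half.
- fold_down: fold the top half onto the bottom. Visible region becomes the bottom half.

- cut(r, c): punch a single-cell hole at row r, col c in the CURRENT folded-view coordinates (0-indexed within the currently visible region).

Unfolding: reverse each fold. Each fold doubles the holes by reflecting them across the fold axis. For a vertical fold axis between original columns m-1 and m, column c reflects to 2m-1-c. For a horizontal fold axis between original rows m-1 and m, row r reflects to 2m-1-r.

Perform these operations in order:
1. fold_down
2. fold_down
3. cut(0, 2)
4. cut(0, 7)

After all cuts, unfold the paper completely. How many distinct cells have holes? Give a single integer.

Answer: 8

Derivation:
Op 1 fold_down: fold axis h@2; visible region now rows[2,4) x cols[0,8) = 2x8
Op 2 fold_down: fold axis h@3; visible region now rows[3,4) x cols[0,8) = 1x8
Op 3 cut(0, 2): punch at orig (3,2); cuts so far [(3, 2)]; region rows[3,4) x cols[0,8) = 1x8
Op 4 cut(0, 7): punch at orig (3,7); cuts so far [(3, 2), (3, 7)]; region rows[3,4) x cols[0,8) = 1x8
Unfold 1 (reflect across h@3): 4 holes -> [(2, 2), (2, 7), (3, 2), (3, 7)]
Unfold 2 (reflect across h@2): 8 holes -> [(0, 2), (0, 7), (1, 2), (1, 7), (2, 2), (2, 7), (3, 2), (3, 7)]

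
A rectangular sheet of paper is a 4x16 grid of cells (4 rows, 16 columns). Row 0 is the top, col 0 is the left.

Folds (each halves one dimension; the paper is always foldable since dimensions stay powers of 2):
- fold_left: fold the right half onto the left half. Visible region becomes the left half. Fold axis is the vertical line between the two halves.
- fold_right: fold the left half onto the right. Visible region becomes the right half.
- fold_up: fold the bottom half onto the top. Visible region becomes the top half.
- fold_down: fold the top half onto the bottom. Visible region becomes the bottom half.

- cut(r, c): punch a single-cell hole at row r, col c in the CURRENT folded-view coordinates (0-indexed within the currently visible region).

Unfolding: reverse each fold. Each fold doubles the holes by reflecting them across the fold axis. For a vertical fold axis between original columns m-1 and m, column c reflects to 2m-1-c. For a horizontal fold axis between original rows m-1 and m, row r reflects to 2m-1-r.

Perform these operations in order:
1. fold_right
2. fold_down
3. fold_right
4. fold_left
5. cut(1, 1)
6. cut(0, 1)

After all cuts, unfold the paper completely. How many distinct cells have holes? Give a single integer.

Answer: 32

Derivation:
Op 1 fold_right: fold axis v@8; visible region now rows[0,4) x cols[8,16) = 4x8
Op 2 fold_down: fold axis h@2; visible region now rows[2,4) x cols[8,16) = 2x8
Op 3 fold_right: fold axis v@12; visible region now rows[2,4) x cols[12,16) = 2x4
Op 4 fold_left: fold axis v@14; visible region now rows[2,4) x cols[12,14) = 2x2
Op 5 cut(1, 1): punch at orig (3,13); cuts so far [(3, 13)]; region rows[2,4) x cols[12,14) = 2x2
Op 6 cut(0, 1): punch at orig (2,13); cuts so far [(2, 13), (3, 13)]; region rows[2,4) x cols[12,14) = 2x2
Unfold 1 (reflect across v@14): 4 holes -> [(2, 13), (2, 14), (3, 13), (3, 14)]
Unfold 2 (reflect across v@12): 8 holes -> [(2, 9), (2, 10), (2, 13), (2, 14), (3, 9), (3, 10), (3, 13), (3, 14)]
Unfold 3 (reflect across h@2): 16 holes -> [(0, 9), (0, 10), (0, 13), (0, 14), (1, 9), (1, 10), (1, 13), (1, 14), (2, 9), (2, 10), (2, 13), (2, 14), (3, 9), (3, 10), (3, 13), (3, 14)]
Unfold 4 (reflect across v@8): 32 holes -> [(0, 1), (0, 2), (0, 5), (0, 6), (0, 9), (0, 10), (0, 13), (0, 14), (1, 1), (1, 2), (1, 5), (1, 6), (1, 9), (1, 10), (1, 13), (1, 14), (2, 1), (2, 2), (2, 5), (2, 6), (2, 9), (2, 10), (2, 13), (2, 14), (3, 1), (3, 2), (3, 5), (3, 6), (3, 9), (3, 10), (3, 13), (3, 14)]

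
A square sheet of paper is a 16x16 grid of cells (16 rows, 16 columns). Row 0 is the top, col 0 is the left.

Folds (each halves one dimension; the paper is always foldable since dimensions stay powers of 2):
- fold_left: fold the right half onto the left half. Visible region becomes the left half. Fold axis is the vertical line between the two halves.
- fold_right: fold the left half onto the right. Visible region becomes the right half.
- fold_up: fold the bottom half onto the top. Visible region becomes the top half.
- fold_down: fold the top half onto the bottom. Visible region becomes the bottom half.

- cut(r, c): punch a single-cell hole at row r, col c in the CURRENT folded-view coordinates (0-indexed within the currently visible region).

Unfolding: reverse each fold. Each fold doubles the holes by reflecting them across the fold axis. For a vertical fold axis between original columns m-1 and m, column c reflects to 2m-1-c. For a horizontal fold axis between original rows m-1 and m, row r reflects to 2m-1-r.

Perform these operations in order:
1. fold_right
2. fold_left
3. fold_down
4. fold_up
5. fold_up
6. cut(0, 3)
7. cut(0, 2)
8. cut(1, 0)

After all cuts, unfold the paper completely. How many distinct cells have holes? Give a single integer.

Answer: 96

Derivation:
Op 1 fold_right: fold axis v@8; visible region now rows[0,16) x cols[8,16) = 16x8
Op 2 fold_left: fold axis v@12; visible region now rows[0,16) x cols[8,12) = 16x4
Op 3 fold_down: fold axis h@8; visible region now rows[8,16) x cols[8,12) = 8x4
Op 4 fold_up: fold axis h@12; visible region now rows[8,12) x cols[8,12) = 4x4
Op 5 fold_up: fold axis h@10; visible region now rows[8,10) x cols[8,12) = 2x4
Op 6 cut(0, 3): punch at orig (8,11); cuts so far [(8, 11)]; region rows[8,10) x cols[8,12) = 2x4
Op 7 cut(0, 2): punch at orig (8,10); cuts so far [(8, 10), (8, 11)]; region rows[8,10) x cols[8,12) = 2x4
Op 8 cut(1, 0): punch at orig (9,8); cuts so far [(8, 10), (8, 11), (9, 8)]; region rows[8,10) x cols[8,12) = 2x4
Unfold 1 (reflect across h@10): 6 holes -> [(8, 10), (8, 11), (9, 8), (10, 8), (11, 10), (11, 11)]
Unfold 2 (reflect across h@12): 12 holes -> [(8, 10), (8, 11), (9, 8), (10, 8), (11, 10), (11, 11), (12, 10), (12, 11), (13, 8), (14, 8), (15, 10), (15, 11)]
Unfold 3 (reflect across h@8): 24 holes -> [(0, 10), (0, 11), (1, 8), (2, 8), (3, 10), (3, 11), (4, 10), (4, 11), (5, 8), (6, 8), (7, 10), (7, 11), (8, 10), (8, 11), (9, 8), (10, 8), (11, 10), (11, 11), (12, 10), (12, 11), (13, 8), (14, 8), (15, 10), (15, 11)]
Unfold 4 (reflect across v@12): 48 holes -> [(0, 10), (0, 11), (0, 12), (0, 13), (1, 8), (1, 15), (2, 8), (2, 15), (3, 10), (3, 11), (3, 12), (3, 13), (4, 10), (4, 11), (4, 12), (4, 13), (5, 8), (5, 15), (6, 8), (6, 15), (7, 10), (7, 11), (7, 12), (7, 13), (8, 10), (8, 11), (8, 12), (8, 13), (9, 8), (9, 15), (10, 8), (10, 15), (11, 10), (11, 11), (11, 12), (11, 13), (12, 10), (12, 11), (12, 12), (12, 13), (13, 8), (13, 15), (14, 8), (14, 15), (15, 10), (15, 11), (15, 12), (15, 13)]
Unfold 5 (reflect across v@8): 96 holes -> [(0, 2), (0, 3), (0, 4), (0, 5), (0, 10), (0, 11), (0, 12), (0, 13), (1, 0), (1, 7), (1, 8), (1, 15), (2, 0), (2, 7), (2, 8), (2, 15), (3, 2), (3, 3), (3, 4), (3, 5), (3, 10), (3, 11), (3, 12), (3, 13), (4, 2), (4, 3), (4, 4), (4, 5), (4, 10), (4, 11), (4, 12), (4, 13), (5, 0), (5, 7), (5, 8), (5, 15), (6, 0), (6, 7), (6, 8), (6, 15), (7, 2), (7, 3), (7, 4), (7, 5), (7, 10), (7, 11), (7, 12), (7, 13), (8, 2), (8, 3), (8, 4), (8, 5), (8, 10), (8, 11), (8, 12), (8, 13), (9, 0), (9, 7), (9, 8), (9, 15), (10, 0), (10, 7), (10, 8), (10, 15), (11, 2), (11, 3), (11, 4), (11, 5), (11, 10), (11, 11), (11, 12), (11, 13), (12, 2), (12, 3), (12, 4), (12, 5), (12, 10), (12, 11), (12, 12), (12, 13), (13, 0), (13, 7), (13, 8), (13, 15), (14, 0), (14, 7), (14, 8), (14, 15), (15, 2), (15, 3), (15, 4), (15, 5), (15, 10), (15, 11), (15, 12), (15, 13)]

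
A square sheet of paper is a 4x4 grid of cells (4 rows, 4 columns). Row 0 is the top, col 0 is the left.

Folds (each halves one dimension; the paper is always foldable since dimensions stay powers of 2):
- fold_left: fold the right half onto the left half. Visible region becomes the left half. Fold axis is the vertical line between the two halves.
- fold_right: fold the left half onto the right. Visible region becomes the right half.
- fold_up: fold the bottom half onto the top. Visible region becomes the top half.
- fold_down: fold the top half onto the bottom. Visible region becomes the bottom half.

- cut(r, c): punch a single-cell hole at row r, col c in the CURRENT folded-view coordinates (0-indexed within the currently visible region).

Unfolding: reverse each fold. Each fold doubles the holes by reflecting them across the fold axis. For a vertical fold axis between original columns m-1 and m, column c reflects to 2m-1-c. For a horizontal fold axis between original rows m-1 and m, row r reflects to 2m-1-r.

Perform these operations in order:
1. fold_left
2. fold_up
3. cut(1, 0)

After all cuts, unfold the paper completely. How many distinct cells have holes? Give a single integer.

Op 1 fold_left: fold axis v@2; visible region now rows[0,4) x cols[0,2) = 4x2
Op 2 fold_up: fold axis h@2; visible region now rows[0,2) x cols[0,2) = 2x2
Op 3 cut(1, 0): punch at orig (1,0); cuts so far [(1, 0)]; region rows[0,2) x cols[0,2) = 2x2
Unfold 1 (reflect across h@2): 2 holes -> [(1, 0), (2, 0)]
Unfold 2 (reflect across v@2): 4 holes -> [(1, 0), (1, 3), (2, 0), (2, 3)]

Answer: 4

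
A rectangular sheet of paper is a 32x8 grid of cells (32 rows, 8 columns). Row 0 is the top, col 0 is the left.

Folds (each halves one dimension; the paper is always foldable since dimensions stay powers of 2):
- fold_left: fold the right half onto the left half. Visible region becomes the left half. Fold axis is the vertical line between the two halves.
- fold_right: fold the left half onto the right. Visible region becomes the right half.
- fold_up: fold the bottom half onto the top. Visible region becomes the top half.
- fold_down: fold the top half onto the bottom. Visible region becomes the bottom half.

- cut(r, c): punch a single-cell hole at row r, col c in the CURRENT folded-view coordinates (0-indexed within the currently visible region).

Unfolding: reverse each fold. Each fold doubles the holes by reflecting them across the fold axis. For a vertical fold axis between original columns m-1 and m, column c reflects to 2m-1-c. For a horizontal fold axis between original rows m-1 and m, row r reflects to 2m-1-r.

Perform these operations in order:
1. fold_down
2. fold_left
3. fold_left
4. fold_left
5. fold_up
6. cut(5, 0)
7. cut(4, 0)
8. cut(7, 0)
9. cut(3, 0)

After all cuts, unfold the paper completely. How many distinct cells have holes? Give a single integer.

Op 1 fold_down: fold axis h@16; visible region now rows[16,32) x cols[0,8) = 16x8
Op 2 fold_left: fold axis v@4; visible region now rows[16,32) x cols[0,4) = 16x4
Op 3 fold_left: fold axis v@2; visible region now rows[16,32) x cols[0,2) = 16x2
Op 4 fold_left: fold axis v@1; visible region now rows[16,32) x cols[0,1) = 16x1
Op 5 fold_up: fold axis h@24; visible region now rows[16,24) x cols[0,1) = 8x1
Op 6 cut(5, 0): punch at orig (21,0); cuts so far [(21, 0)]; region rows[16,24) x cols[0,1) = 8x1
Op 7 cut(4, 0): punch at orig (20,0); cuts so far [(20, 0), (21, 0)]; region rows[16,24) x cols[0,1) = 8x1
Op 8 cut(7, 0): punch at orig (23,0); cuts so far [(20, 0), (21, 0), (23, 0)]; region rows[16,24) x cols[0,1) = 8x1
Op 9 cut(3, 0): punch at orig (19,0); cuts so far [(19, 0), (20, 0), (21, 0), (23, 0)]; region rows[16,24) x cols[0,1) = 8x1
Unfold 1 (reflect across h@24): 8 holes -> [(19, 0), (20, 0), (21, 0), (23, 0), (24, 0), (26, 0), (27, 0), (28, 0)]
Unfold 2 (reflect across v@1): 16 holes -> [(19, 0), (19, 1), (20, 0), (20, 1), (21, 0), (21, 1), (23, 0), (23, 1), (24, 0), (24, 1), (26, 0), (26, 1), (27, 0), (27, 1), (28, 0), (28, 1)]
Unfold 3 (reflect across v@2): 32 holes -> [(19, 0), (19, 1), (19, 2), (19, 3), (20, 0), (20, 1), (20, 2), (20, 3), (21, 0), (21, 1), (21, 2), (21, 3), (23, 0), (23, 1), (23, 2), (23, 3), (24, 0), (24, 1), (24, 2), (24, 3), (26, 0), (26, 1), (26, 2), (26, 3), (27, 0), (27, 1), (27, 2), (27, 3), (28, 0), (28, 1), (28, 2), (28, 3)]
Unfold 4 (reflect across v@4): 64 holes -> [(19, 0), (19, 1), (19, 2), (19, 3), (19, 4), (19, 5), (19, 6), (19, 7), (20, 0), (20, 1), (20, 2), (20, 3), (20, 4), (20, 5), (20, 6), (20, 7), (21, 0), (21, 1), (21, 2), (21, 3), (21, 4), (21, 5), (21, 6), (21, 7), (23, 0), (23, 1), (23, 2), (23, 3), (23, 4), (23, 5), (23, 6), (23, 7), (24, 0), (24, 1), (24, 2), (24, 3), (24, 4), (24, 5), (24, 6), (24, 7), (26, 0), (26, 1), (26, 2), (26, 3), (26, 4), (26, 5), (26, 6), (26, 7), (27, 0), (27, 1), (27, 2), (27, 3), (27, 4), (27, 5), (27, 6), (27, 7), (28, 0), (28, 1), (28, 2), (28, 3), (28, 4), (28, 5), (28, 6), (28, 7)]
Unfold 5 (reflect across h@16): 128 holes -> [(3, 0), (3, 1), (3, 2), (3, 3), (3, 4), (3, 5), (3, 6), (3, 7), (4, 0), (4, 1), (4, 2), (4, 3), (4, 4), (4, 5), (4, 6), (4, 7), (5, 0), (5, 1), (5, 2), (5, 3), (5, 4), (5, 5), (5, 6), (5, 7), (7, 0), (7, 1), (7, 2), (7, 3), (7, 4), (7, 5), (7, 6), (7, 7), (8, 0), (8, 1), (8, 2), (8, 3), (8, 4), (8, 5), (8, 6), (8, 7), (10, 0), (10, 1), (10, 2), (10, 3), (10, 4), (10, 5), (10, 6), (10, 7), (11, 0), (11, 1), (11, 2), (11, 3), (11, 4), (11, 5), (11, 6), (11, 7), (12, 0), (12, 1), (12, 2), (12, 3), (12, 4), (12, 5), (12, 6), (12, 7), (19, 0), (19, 1), (19, 2), (19, 3), (19, 4), (19, 5), (19, 6), (19, 7), (20, 0), (20, 1), (20, 2), (20, 3), (20, 4), (20, 5), (20, 6), (20, 7), (21, 0), (21, 1), (21, 2), (21, 3), (21, 4), (21, 5), (21, 6), (21, 7), (23, 0), (23, 1), (23, 2), (23, 3), (23, 4), (23, 5), (23, 6), (23, 7), (24, 0), (24, 1), (24, 2), (24, 3), (24, 4), (24, 5), (24, 6), (24, 7), (26, 0), (26, 1), (26, 2), (26, 3), (26, 4), (26, 5), (26, 6), (26, 7), (27, 0), (27, 1), (27, 2), (27, 3), (27, 4), (27, 5), (27, 6), (27, 7), (28, 0), (28, 1), (28, 2), (28, 3), (28, 4), (28, 5), (28, 6), (28, 7)]

Answer: 128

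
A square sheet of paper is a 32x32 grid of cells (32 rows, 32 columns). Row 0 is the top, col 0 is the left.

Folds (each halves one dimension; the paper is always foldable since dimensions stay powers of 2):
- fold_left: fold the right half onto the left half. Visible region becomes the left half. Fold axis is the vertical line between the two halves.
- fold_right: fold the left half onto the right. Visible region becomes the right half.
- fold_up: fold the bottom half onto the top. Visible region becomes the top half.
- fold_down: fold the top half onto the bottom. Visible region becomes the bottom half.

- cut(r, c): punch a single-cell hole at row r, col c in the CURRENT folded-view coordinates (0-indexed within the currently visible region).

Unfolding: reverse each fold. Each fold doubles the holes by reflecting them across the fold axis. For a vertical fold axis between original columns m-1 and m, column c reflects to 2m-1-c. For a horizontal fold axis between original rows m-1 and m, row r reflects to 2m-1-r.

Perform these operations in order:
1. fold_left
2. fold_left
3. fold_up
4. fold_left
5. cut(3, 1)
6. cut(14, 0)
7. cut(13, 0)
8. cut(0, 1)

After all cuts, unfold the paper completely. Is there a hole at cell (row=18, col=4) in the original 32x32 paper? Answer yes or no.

Answer: no

Derivation:
Op 1 fold_left: fold axis v@16; visible region now rows[0,32) x cols[0,16) = 32x16
Op 2 fold_left: fold axis v@8; visible region now rows[0,32) x cols[0,8) = 32x8
Op 3 fold_up: fold axis h@16; visible region now rows[0,16) x cols[0,8) = 16x8
Op 4 fold_left: fold axis v@4; visible region now rows[0,16) x cols[0,4) = 16x4
Op 5 cut(3, 1): punch at orig (3,1); cuts so far [(3, 1)]; region rows[0,16) x cols[0,4) = 16x4
Op 6 cut(14, 0): punch at orig (14,0); cuts so far [(3, 1), (14, 0)]; region rows[0,16) x cols[0,4) = 16x4
Op 7 cut(13, 0): punch at orig (13,0); cuts so far [(3, 1), (13, 0), (14, 0)]; region rows[0,16) x cols[0,4) = 16x4
Op 8 cut(0, 1): punch at orig (0,1); cuts so far [(0, 1), (3, 1), (13, 0), (14, 0)]; region rows[0,16) x cols[0,4) = 16x4
Unfold 1 (reflect across v@4): 8 holes -> [(0, 1), (0, 6), (3, 1), (3, 6), (13, 0), (13, 7), (14, 0), (14, 7)]
Unfold 2 (reflect across h@16): 16 holes -> [(0, 1), (0, 6), (3, 1), (3, 6), (13, 0), (13, 7), (14, 0), (14, 7), (17, 0), (17, 7), (18, 0), (18, 7), (28, 1), (28, 6), (31, 1), (31, 6)]
Unfold 3 (reflect across v@8): 32 holes -> [(0, 1), (0, 6), (0, 9), (0, 14), (3, 1), (3, 6), (3, 9), (3, 14), (13, 0), (13, 7), (13, 8), (13, 15), (14, 0), (14, 7), (14, 8), (14, 15), (17, 0), (17, 7), (17, 8), (17, 15), (18, 0), (18, 7), (18, 8), (18, 15), (28, 1), (28, 6), (28, 9), (28, 14), (31, 1), (31, 6), (31, 9), (31, 14)]
Unfold 4 (reflect across v@16): 64 holes -> [(0, 1), (0, 6), (0, 9), (0, 14), (0, 17), (0, 22), (0, 25), (0, 30), (3, 1), (3, 6), (3, 9), (3, 14), (3, 17), (3, 22), (3, 25), (3, 30), (13, 0), (13, 7), (13, 8), (13, 15), (13, 16), (13, 23), (13, 24), (13, 31), (14, 0), (14, 7), (14, 8), (14, 15), (14, 16), (14, 23), (14, 24), (14, 31), (17, 0), (17, 7), (17, 8), (17, 15), (17, 16), (17, 23), (17, 24), (17, 31), (18, 0), (18, 7), (18, 8), (18, 15), (18, 16), (18, 23), (18, 24), (18, 31), (28, 1), (28, 6), (28, 9), (28, 14), (28, 17), (28, 22), (28, 25), (28, 30), (31, 1), (31, 6), (31, 9), (31, 14), (31, 17), (31, 22), (31, 25), (31, 30)]
Holes: [(0, 1), (0, 6), (0, 9), (0, 14), (0, 17), (0, 22), (0, 25), (0, 30), (3, 1), (3, 6), (3, 9), (3, 14), (3, 17), (3, 22), (3, 25), (3, 30), (13, 0), (13, 7), (13, 8), (13, 15), (13, 16), (13, 23), (13, 24), (13, 31), (14, 0), (14, 7), (14, 8), (14, 15), (14, 16), (14, 23), (14, 24), (14, 31), (17, 0), (17, 7), (17, 8), (17, 15), (17, 16), (17, 23), (17, 24), (17, 31), (18, 0), (18, 7), (18, 8), (18, 15), (18, 16), (18, 23), (18, 24), (18, 31), (28, 1), (28, 6), (28, 9), (28, 14), (28, 17), (28, 22), (28, 25), (28, 30), (31, 1), (31, 6), (31, 9), (31, 14), (31, 17), (31, 22), (31, 25), (31, 30)]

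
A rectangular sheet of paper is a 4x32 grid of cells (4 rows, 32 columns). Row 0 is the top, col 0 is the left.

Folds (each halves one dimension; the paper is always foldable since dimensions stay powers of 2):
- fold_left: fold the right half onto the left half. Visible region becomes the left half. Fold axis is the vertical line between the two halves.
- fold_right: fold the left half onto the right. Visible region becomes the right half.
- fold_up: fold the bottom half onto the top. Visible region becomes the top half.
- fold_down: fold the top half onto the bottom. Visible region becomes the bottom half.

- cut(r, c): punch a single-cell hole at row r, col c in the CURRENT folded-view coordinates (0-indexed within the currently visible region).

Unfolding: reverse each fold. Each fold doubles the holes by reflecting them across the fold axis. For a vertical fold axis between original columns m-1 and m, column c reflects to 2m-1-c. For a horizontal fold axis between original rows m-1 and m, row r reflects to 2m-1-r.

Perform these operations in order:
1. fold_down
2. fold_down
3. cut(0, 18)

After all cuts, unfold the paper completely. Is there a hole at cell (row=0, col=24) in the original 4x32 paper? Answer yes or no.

Answer: no

Derivation:
Op 1 fold_down: fold axis h@2; visible region now rows[2,4) x cols[0,32) = 2x32
Op 2 fold_down: fold axis h@3; visible region now rows[3,4) x cols[0,32) = 1x32
Op 3 cut(0, 18): punch at orig (3,18); cuts so far [(3, 18)]; region rows[3,4) x cols[0,32) = 1x32
Unfold 1 (reflect across h@3): 2 holes -> [(2, 18), (3, 18)]
Unfold 2 (reflect across h@2): 4 holes -> [(0, 18), (1, 18), (2, 18), (3, 18)]
Holes: [(0, 18), (1, 18), (2, 18), (3, 18)]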